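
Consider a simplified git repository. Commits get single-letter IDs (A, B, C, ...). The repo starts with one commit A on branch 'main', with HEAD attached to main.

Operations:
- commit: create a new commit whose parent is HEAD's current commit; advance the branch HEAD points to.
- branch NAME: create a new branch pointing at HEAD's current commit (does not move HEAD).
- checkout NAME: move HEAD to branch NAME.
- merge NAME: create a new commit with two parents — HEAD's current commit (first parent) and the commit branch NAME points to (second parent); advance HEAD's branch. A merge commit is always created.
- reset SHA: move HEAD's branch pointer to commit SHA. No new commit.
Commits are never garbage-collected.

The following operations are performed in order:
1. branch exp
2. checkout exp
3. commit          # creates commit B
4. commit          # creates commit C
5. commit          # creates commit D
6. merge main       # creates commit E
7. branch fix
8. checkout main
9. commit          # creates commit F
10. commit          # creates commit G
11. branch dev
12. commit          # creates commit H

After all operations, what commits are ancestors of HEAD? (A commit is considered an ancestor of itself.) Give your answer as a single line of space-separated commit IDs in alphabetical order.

After op 1 (branch): HEAD=main@A [exp=A main=A]
After op 2 (checkout): HEAD=exp@A [exp=A main=A]
After op 3 (commit): HEAD=exp@B [exp=B main=A]
After op 4 (commit): HEAD=exp@C [exp=C main=A]
After op 5 (commit): HEAD=exp@D [exp=D main=A]
After op 6 (merge): HEAD=exp@E [exp=E main=A]
After op 7 (branch): HEAD=exp@E [exp=E fix=E main=A]
After op 8 (checkout): HEAD=main@A [exp=E fix=E main=A]
After op 9 (commit): HEAD=main@F [exp=E fix=E main=F]
After op 10 (commit): HEAD=main@G [exp=E fix=E main=G]
After op 11 (branch): HEAD=main@G [dev=G exp=E fix=E main=G]
After op 12 (commit): HEAD=main@H [dev=G exp=E fix=E main=H]

Answer: A F G H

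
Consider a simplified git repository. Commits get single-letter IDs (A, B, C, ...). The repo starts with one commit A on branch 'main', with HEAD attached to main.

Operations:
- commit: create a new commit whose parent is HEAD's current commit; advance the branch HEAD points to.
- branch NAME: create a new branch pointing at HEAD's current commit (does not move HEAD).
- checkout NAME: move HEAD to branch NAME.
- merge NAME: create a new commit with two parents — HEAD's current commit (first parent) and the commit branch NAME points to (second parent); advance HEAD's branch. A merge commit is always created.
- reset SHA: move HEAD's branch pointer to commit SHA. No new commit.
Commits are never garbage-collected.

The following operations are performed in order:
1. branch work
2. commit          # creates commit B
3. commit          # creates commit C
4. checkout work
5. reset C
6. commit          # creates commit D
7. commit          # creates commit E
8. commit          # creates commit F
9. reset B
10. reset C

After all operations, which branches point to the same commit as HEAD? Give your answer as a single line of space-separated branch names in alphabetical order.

After op 1 (branch): HEAD=main@A [main=A work=A]
After op 2 (commit): HEAD=main@B [main=B work=A]
After op 3 (commit): HEAD=main@C [main=C work=A]
After op 4 (checkout): HEAD=work@A [main=C work=A]
After op 5 (reset): HEAD=work@C [main=C work=C]
After op 6 (commit): HEAD=work@D [main=C work=D]
After op 7 (commit): HEAD=work@E [main=C work=E]
After op 8 (commit): HEAD=work@F [main=C work=F]
After op 9 (reset): HEAD=work@B [main=C work=B]
After op 10 (reset): HEAD=work@C [main=C work=C]

Answer: main work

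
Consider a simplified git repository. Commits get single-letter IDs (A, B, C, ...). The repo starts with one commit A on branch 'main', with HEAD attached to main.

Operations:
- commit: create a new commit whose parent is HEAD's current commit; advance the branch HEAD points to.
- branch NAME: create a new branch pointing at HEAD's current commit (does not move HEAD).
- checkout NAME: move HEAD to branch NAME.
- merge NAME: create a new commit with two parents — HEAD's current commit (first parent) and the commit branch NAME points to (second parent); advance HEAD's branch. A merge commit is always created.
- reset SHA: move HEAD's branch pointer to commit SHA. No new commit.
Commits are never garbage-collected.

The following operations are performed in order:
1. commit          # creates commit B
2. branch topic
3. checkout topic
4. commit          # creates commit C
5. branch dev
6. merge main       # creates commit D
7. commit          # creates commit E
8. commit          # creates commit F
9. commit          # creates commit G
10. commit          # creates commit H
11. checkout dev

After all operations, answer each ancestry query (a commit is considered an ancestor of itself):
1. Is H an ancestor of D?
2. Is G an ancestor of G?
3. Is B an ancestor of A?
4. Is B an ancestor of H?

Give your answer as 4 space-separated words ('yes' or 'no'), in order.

Answer: no yes no yes

Derivation:
After op 1 (commit): HEAD=main@B [main=B]
After op 2 (branch): HEAD=main@B [main=B topic=B]
After op 3 (checkout): HEAD=topic@B [main=B topic=B]
After op 4 (commit): HEAD=topic@C [main=B topic=C]
After op 5 (branch): HEAD=topic@C [dev=C main=B topic=C]
After op 6 (merge): HEAD=topic@D [dev=C main=B topic=D]
After op 7 (commit): HEAD=topic@E [dev=C main=B topic=E]
After op 8 (commit): HEAD=topic@F [dev=C main=B topic=F]
After op 9 (commit): HEAD=topic@G [dev=C main=B topic=G]
After op 10 (commit): HEAD=topic@H [dev=C main=B topic=H]
After op 11 (checkout): HEAD=dev@C [dev=C main=B topic=H]
ancestors(D) = {A,B,C,D}; H in? no
ancestors(G) = {A,B,C,D,E,F,G}; G in? yes
ancestors(A) = {A}; B in? no
ancestors(H) = {A,B,C,D,E,F,G,H}; B in? yes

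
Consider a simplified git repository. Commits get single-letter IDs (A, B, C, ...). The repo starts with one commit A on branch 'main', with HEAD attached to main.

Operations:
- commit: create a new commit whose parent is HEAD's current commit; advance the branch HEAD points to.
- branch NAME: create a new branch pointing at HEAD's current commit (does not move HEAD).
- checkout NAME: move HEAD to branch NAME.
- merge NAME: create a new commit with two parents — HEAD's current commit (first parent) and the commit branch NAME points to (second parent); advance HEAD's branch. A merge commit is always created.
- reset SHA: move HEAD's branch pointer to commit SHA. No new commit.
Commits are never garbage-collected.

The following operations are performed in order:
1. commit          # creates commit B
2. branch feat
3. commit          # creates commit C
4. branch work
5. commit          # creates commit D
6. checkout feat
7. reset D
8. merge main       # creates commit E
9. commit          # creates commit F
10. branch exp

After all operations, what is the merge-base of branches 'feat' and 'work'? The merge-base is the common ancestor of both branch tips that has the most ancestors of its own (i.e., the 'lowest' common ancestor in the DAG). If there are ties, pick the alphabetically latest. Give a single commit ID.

After op 1 (commit): HEAD=main@B [main=B]
After op 2 (branch): HEAD=main@B [feat=B main=B]
After op 3 (commit): HEAD=main@C [feat=B main=C]
After op 4 (branch): HEAD=main@C [feat=B main=C work=C]
After op 5 (commit): HEAD=main@D [feat=B main=D work=C]
After op 6 (checkout): HEAD=feat@B [feat=B main=D work=C]
After op 7 (reset): HEAD=feat@D [feat=D main=D work=C]
After op 8 (merge): HEAD=feat@E [feat=E main=D work=C]
After op 9 (commit): HEAD=feat@F [feat=F main=D work=C]
After op 10 (branch): HEAD=feat@F [exp=F feat=F main=D work=C]
ancestors(feat=F): ['A', 'B', 'C', 'D', 'E', 'F']
ancestors(work=C): ['A', 'B', 'C']
common: ['A', 'B', 'C']

Answer: C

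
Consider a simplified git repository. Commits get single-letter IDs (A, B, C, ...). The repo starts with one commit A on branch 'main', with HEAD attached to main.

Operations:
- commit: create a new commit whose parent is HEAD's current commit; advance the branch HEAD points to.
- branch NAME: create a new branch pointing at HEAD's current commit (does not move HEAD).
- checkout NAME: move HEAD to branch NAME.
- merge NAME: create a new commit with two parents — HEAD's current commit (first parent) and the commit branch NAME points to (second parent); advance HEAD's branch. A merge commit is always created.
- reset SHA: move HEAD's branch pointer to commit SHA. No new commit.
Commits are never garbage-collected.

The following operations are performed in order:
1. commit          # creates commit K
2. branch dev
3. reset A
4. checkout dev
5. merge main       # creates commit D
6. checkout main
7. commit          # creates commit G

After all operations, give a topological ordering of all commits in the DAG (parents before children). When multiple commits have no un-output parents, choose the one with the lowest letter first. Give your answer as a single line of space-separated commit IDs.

After op 1 (commit): HEAD=main@K [main=K]
After op 2 (branch): HEAD=main@K [dev=K main=K]
After op 3 (reset): HEAD=main@A [dev=K main=A]
After op 4 (checkout): HEAD=dev@K [dev=K main=A]
After op 5 (merge): HEAD=dev@D [dev=D main=A]
After op 6 (checkout): HEAD=main@A [dev=D main=A]
After op 7 (commit): HEAD=main@G [dev=D main=G]
commit A: parents=[]
commit D: parents=['K', 'A']
commit G: parents=['A']
commit K: parents=['A']

Answer: A G K D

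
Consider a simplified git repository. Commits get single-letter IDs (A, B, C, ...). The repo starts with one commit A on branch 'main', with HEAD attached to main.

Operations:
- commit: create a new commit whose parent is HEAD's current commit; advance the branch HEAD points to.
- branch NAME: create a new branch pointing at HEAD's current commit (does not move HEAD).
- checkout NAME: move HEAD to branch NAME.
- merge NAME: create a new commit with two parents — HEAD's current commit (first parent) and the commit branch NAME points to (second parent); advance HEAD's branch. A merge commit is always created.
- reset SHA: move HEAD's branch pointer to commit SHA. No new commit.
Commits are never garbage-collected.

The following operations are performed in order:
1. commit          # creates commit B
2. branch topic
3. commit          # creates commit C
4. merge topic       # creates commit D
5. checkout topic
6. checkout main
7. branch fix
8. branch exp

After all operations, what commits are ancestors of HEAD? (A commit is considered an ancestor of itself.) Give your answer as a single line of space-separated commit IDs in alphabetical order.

Answer: A B C D

Derivation:
After op 1 (commit): HEAD=main@B [main=B]
After op 2 (branch): HEAD=main@B [main=B topic=B]
After op 3 (commit): HEAD=main@C [main=C topic=B]
After op 4 (merge): HEAD=main@D [main=D topic=B]
After op 5 (checkout): HEAD=topic@B [main=D topic=B]
After op 6 (checkout): HEAD=main@D [main=D topic=B]
After op 7 (branch): HEAD=main@D [fix=D main=D topic=B]
After op 8 (branch): HEAD=main@D [exp=D fix=D main=D topic=B]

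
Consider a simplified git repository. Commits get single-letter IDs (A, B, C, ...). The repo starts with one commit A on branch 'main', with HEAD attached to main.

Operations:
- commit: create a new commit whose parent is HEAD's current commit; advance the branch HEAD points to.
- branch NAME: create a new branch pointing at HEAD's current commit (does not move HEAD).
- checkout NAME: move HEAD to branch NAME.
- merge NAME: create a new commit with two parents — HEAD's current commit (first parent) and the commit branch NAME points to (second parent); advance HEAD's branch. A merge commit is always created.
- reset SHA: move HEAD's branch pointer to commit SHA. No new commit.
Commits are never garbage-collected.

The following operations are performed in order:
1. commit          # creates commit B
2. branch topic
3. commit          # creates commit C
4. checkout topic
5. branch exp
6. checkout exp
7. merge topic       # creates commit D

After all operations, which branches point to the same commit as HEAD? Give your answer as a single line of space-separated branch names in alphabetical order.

After op 1 (commit): HEAD=main@B [main=B]
After op 2 (branch): HEAD=main@B [main=B topic=B]
After op 3 (commit): HEAD=main@C [main=C topic=B]
After op 4 (checkout): HEAD=topic@B [main=C topic=B]
After op 5 (branch): HEAD=topic@B [exp=B main=C topic=B]
After op 6 (checkout): HEAD=exp@B [exp=B main=C topic=B]
After op 7 (merge): HEAD=exp@D [exp=D main=C topic=B]

Answer: exp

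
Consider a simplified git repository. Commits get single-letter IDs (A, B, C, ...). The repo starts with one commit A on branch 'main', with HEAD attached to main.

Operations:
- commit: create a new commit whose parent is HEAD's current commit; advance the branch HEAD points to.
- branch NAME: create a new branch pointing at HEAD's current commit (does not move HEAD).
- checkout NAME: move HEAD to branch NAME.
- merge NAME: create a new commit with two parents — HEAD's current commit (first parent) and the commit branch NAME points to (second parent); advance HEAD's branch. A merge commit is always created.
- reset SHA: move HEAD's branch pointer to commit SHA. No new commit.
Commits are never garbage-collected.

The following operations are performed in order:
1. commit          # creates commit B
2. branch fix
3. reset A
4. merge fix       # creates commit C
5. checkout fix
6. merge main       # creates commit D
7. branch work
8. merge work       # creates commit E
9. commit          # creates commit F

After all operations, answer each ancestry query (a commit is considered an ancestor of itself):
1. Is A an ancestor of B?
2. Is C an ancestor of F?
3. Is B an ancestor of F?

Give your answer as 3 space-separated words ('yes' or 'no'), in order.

Answer: yes yes yes

Derivation:
After op 1 (commit): HEAD=main@B [main=B]
After op 2 (branch): HEAD=main@B [fix=B main=B]
After op 3 (reset): HEAD=main@A [fix=B main=A]
After op 4 (merge): HEAD=main@C [fix=B main=C]
After op 5 (checkout): HEAD=fix@B [fix=B main=C]
After op 6 (merge): HEAD=fix@D [fix=D main=C]
After op 7 (branch): HEAD=fix@D [fix=D main=C work=D]
After op 8 (merge): HEAD=fix@E [fix=E main=C work=D]
After op 9 (commit): HEAD=fix@F [fix=F main=C work=D]
ancestors(B) = {A,B}; A in? yes
ancestors(F) = {A,B,C,D,E,F}; C in? yes
ancestors(F) = {A,B,C,D,E,F}; B in? yes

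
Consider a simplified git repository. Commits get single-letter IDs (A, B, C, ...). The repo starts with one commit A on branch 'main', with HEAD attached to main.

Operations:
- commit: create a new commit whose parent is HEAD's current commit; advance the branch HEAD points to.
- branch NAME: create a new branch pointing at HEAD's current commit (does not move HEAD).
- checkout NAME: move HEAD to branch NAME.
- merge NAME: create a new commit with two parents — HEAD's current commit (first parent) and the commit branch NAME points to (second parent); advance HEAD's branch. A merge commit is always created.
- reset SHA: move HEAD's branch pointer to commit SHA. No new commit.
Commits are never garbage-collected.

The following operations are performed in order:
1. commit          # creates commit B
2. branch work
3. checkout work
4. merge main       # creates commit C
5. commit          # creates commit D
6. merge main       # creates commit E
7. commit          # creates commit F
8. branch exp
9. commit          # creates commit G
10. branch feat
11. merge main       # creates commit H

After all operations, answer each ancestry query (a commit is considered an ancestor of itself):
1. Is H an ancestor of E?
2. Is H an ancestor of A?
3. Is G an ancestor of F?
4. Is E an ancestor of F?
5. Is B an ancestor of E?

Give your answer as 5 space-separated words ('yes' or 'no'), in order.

After op 1 (commit): HEAD=main@B [main=B]
After op 2 (branch): HEAD=main@B [main=B work=B]
After op 3 (checkout): HEAD=work@B [main=B work=B]
After op 4 (merge): HEAD=work@C [main=B work=C]
After op 5 (commit): HEAD=work@D [main=B work=D]
After op 6 (merge): HEAD=work@E [main=B work=E]
After op 7 (commit): HEAD=work@F [main=B work=F]
After op 8 (branch): HEAD=work@F [exp=F main=B work=F]
After op 9 (commit): HEAD=work@G [exp=F main=B work=G]
After op 10 (branch): HEAD=work@G [exp=F feat=G main=B work=G]
After op 11 (merge): HEAD=work@H [exp=F feat=G main=B work=H]
ancestors(E) = {A,B,C,D,E}; H in? no
ancestors(A) = {A}; H in? no
ancestors(F) = {A,B,C,D,E,F}; G in? no
ancestors(F) = {A,B,C,D,E,F}; E in? yes
ancestors(E) = {A,B,C,D,E}; B in? yes

Answer: no no no yes yes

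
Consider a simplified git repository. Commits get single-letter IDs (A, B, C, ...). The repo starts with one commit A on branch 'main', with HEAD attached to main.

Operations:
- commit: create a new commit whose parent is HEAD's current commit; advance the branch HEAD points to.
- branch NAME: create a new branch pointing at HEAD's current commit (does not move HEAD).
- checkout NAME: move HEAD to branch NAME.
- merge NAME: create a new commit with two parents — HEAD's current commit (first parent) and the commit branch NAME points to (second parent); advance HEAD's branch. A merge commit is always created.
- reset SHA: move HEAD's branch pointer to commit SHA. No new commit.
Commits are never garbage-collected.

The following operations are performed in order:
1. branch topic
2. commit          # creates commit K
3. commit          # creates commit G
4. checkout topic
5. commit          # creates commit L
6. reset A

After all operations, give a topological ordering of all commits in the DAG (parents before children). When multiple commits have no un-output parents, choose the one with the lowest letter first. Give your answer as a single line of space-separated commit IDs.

After op 1 (branch): HEAD=main@A [main=A topic=A]
After op 2 (commit): HEAD=main@K [main=K topic=A]
After op 3 (commit): HEAD=main@G [main=G topic=A]
After op 4 (checkout): HEAD=topic@A [main=G topic=A]
After op 5 (commit): HEAD=topic@L [main=G topic=L]
After op 6 (reset): HEAD=topic@A [main=G topic=A]
commit A: parents=[]
commit G: parents=['K']
commit K: parents=['A']
commit L: parents=['A']

Answer: A K G L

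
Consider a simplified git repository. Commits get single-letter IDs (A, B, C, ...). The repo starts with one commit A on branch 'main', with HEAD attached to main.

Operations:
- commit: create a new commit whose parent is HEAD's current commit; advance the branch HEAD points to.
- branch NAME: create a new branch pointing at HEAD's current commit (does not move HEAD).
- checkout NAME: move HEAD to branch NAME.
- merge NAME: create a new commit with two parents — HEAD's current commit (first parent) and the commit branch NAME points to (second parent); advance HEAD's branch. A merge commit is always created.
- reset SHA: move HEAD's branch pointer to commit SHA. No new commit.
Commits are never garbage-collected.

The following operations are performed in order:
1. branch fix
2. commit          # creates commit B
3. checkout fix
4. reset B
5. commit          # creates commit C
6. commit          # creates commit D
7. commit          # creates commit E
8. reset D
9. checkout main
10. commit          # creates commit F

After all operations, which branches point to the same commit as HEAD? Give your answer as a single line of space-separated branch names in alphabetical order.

Answer: main

Derivation:
After op 1 (branch): HEAD=main@A [fix=A main=A]
After op 2 (commit): HEAD=main@B [fix=A main=B]
After op 3 (checkout): HEAD=fix@A [fix=A main=B]
After op 4 (reset): HEAD=fix@B [fix=B main=B]
After op 5 (commit): HEAD=fix@C [fix=C main=B]
After op 6 (commit): HEAD=fix@D [fix=D main=B]
After op 7 (commit): HEAD=fix@E [fix=E main=B]
After op 8 (reset): HEAD=fix@D [fix=D main=B]
After op 9 (checkout): HEAD=main@B [fix=D main=B]
After op 10 (commit): HEAD=main@F [fix=D main=F]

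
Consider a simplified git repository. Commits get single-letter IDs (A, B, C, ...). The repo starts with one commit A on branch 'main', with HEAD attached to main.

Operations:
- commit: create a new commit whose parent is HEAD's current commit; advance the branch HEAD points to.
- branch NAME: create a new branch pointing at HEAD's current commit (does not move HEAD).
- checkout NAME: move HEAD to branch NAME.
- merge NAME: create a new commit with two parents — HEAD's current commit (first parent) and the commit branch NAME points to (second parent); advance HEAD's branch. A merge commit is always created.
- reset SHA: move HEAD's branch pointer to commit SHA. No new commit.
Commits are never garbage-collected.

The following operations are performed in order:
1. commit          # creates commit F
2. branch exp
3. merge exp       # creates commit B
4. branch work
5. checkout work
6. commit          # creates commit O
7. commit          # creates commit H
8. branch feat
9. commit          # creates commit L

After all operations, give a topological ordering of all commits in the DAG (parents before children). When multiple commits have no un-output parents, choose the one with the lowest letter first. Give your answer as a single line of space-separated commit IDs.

After op 1 (commit): HEAD=main@F [main=F]
After op 2 (branch): HEAD=main@F [exp=F main=F]
After op 3 (merge): HEAD=main@B [exp=F main=B]
After op 4 (branch): HEAD=main@B [exp=F main=B work=B]
After op 5 (checkout): HEAD=work@B [exp=F main=B work=B]
After op 6 (commit): HEAD=work@O [exp=F main=B work=O]
After op 7 (commit): HEAD=work@H [exp=F main=B work=H]
After op 8 (branch): HEAD=work@H [exp=F feat=H main=B work=H]
After op 9 (commit): HEAD=work@L [exp=F feat=H main=B work=L]
commit A: parents=[]
commit B: parents=['F', 'F']
commit F: parents=['A']
commit H: parents=['O']
commit L: parents=['H']
commit O: parents=['B']

Answer: A F B O H L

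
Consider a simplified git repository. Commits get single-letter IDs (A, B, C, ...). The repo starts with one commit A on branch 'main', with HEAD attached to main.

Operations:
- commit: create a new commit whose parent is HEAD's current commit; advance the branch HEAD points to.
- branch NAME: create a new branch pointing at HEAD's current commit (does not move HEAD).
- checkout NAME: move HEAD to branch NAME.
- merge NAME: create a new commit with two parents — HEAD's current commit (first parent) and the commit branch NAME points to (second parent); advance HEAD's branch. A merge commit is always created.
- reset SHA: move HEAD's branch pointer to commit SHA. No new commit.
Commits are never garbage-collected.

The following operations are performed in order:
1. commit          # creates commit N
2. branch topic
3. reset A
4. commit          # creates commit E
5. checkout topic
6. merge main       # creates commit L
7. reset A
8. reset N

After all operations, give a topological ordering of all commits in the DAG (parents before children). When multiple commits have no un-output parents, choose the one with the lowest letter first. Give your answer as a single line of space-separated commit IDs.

After op 1 (commit): HEAD=main@N [main=N]
After op 2 (branch): HEAD=main@N [main=N topic=N]
After op 3 (reset): HEAD=main@A [main=A topic=N]
After op 4 (commit): HEAD=main@E [main=E topic=N]
After op 5 (checkout): HEAD=topic@N [main=E topic=N]
After op 6 (merge): HEAD=topic@L [main=E topic=L]
After op 7 (reset): HEAD=topic@A [main=E topic=A]
After op 8 (reset): HEAD=topic@N [main=E topic=N]
commit A: parents=[]
commit E: parents=['A']
commit L: parents=['N', 'E']
commit N: parents=['A']

Answer: A E N L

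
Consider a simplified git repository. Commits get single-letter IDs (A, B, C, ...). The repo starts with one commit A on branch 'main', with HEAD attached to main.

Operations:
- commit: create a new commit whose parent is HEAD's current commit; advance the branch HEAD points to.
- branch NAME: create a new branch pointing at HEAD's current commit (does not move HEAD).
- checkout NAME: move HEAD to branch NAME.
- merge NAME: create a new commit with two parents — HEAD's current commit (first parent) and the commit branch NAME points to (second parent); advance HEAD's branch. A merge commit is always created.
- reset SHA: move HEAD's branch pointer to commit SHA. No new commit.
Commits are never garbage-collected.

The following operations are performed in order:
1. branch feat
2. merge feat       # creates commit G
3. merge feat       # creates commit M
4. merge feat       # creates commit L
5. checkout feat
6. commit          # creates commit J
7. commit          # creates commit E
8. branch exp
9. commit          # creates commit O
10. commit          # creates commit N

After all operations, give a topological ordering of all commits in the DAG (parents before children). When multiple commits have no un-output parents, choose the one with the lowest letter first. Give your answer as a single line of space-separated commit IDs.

Answer: A G J E M L O N

Derivation:
After op 1 (branch): HEAD=main@A [feat=A main=A]
After op 2 (merge): HEAD=main@G [feat=A main=G]
After op 3 (merge): HEAD=main@M [feat=A main=M]
After op 4 (merge): HEAD=main@L [feat=A main=L]
After op 5 (checkout): HEAD=feat@A [feat=A main=L]
After op 6 (commit): HEAD=feat@J [feat=J main=L]
After op 7 (commit): HEAD=feat@E [feat=E main=L]
After op 8 (branch): HEAD=feat@E [exp=E feat=E main=L]
After op 9 (commit): HEAD=feat@O [exp=E feat=O main=L]
After op 10 (commit): HEAD=feat@N [exp=E feat=N main=L]
commit A: parents=[]
commit E: parents=['J']
commit G: parents=['A', 'A']
commit J: parents=['A']
commit L: parents=['M', 'A']
commit M: parents=['G', 'A']
commit N: parents=['O']
commit O: parents=['E']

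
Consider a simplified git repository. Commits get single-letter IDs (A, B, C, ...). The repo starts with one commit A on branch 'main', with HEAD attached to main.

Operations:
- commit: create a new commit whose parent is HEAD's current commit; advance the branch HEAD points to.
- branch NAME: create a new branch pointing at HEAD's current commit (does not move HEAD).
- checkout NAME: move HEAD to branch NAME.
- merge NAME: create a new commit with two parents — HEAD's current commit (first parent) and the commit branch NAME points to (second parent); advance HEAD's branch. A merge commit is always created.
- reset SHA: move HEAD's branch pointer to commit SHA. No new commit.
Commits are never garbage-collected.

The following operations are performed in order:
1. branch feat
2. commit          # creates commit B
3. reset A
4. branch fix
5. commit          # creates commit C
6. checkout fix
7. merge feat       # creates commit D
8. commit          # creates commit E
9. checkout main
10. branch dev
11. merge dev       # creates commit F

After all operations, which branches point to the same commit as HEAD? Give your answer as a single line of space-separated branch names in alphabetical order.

After op 1 (branch): HEAD=main@A [feat=A main=A]
After op 2 (commit): HEAD=main@B [feat=A main=B]
After op 3 (reset): HEAD=main@A [feat=A main=A]
After op 4 (branch): HEAD=main@A [feat=A fix=A main=A]
After op 5 (commit): HEAD=main@C [feat=A fix=A main=C]
After op 6 (checkout): HEAD=fix@A [feat=A fix=A main=C]
After op 7 (merge): HEAD=fix@D [feat=A fix=D main=C]
After op 8 (commit): HEAD=fix@E [feat=A fix=E main=C]
After op 9 (checkout): HEAD=main@C [feat=A fix=E main=C]
After op 10 (branch): HEAD=main@C [dev=C feat=A fix=E main=C]
After op 11 (merge): HEAD=main@F [dev=C feat=A fix=E main=F]

Answer: main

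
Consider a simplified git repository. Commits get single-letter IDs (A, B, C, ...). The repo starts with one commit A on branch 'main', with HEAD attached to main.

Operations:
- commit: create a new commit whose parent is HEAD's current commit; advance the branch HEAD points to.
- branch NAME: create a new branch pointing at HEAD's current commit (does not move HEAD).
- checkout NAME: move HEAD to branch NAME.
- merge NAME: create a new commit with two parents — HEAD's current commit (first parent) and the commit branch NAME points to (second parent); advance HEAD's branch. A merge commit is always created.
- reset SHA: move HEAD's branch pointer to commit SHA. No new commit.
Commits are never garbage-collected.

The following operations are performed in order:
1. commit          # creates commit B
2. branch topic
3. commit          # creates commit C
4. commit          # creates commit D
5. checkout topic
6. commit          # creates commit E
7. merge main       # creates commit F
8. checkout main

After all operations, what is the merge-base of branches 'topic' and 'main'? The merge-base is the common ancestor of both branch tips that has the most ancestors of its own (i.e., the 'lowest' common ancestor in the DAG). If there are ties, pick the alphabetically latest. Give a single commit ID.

After op 1 (commit): HEAD=main@B [main=B]
After op 2 (branch): HEAD=main@B [main=B topic=B]
After op 3 (commit): HEAD=main@C [main=C topic=B]
After op 4 (commit): HEAD=main@D [main=D topic=B]
After op 5 (checkout): HEAD=topic@B [main=D topic=B]
After op 6 (commit): HEAD=topic@E [main=D topic=E]
After op 7 (merge): HEAD=topic@F [main=D topic=F]
After op 8 (checkout): HEAD=main@D [main=D topic=F]
ancestors(topic=F): ['A', 'B', 'C', 'D', 'E', 'F']
ancestors(main=D): ['A', 'B', 'C', 'D']
common: ['A', 'B', 'C', 'D']

Answer: D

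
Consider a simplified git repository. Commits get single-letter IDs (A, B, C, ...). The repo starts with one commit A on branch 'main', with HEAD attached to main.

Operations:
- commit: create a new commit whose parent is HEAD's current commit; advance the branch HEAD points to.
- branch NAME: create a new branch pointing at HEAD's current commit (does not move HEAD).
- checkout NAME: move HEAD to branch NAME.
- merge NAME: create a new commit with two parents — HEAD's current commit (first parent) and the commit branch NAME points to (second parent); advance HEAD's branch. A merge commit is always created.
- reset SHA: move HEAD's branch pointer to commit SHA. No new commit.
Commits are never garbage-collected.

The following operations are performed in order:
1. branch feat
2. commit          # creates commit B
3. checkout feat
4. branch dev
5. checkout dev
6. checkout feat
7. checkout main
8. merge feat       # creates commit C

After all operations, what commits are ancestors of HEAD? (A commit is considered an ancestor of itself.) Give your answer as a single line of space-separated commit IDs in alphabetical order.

Answer: A B C

Derivation:
After op 1 (branch): HEAD=main@A [feat=A main=A]
After op 2 (commit): HEAD=main@B [feat=A main=B]
After op 3 (checkout): HEAD=feat@A [feat=A main=B]
After op 4 (branch): HEAD=feat@A [dev=A feat=A main=B]
After op 5 (checkout): HEAD=dev@A [dev=A feat=A main=B]
After op 6 (checkout): HEAD=feat@A [dev=A feat=A main=B]
After op 7 (checkout): HEAD=main@B [dev=A feat=A main=B]
After op 8 (merge): HEAD=main@C [dev=A feat=A main=C]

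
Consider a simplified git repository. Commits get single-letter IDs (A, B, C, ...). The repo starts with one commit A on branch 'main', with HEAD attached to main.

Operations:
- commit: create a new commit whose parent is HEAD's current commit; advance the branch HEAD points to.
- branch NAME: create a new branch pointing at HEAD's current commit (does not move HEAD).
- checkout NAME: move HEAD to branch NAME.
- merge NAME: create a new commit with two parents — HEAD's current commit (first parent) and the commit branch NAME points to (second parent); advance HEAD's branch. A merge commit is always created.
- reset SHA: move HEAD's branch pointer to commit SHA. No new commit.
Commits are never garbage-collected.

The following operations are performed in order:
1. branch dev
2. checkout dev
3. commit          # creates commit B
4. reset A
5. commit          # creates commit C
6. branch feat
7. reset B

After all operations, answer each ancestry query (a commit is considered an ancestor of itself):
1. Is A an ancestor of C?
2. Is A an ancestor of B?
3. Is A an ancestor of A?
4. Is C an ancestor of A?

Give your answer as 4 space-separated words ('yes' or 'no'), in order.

Answer: yes yes yes no

Derivation:
After op 1 (branch): HEAD=main@A [dev=A main=A]
After op 2 (checkout): HEAD=dev@A [dev=A main=A]
After op 3 (commit): HEAD=dev@B [dev=B main=A]
After op 4 (reset): HEAD=dev@A [dev=A main=A]
After op 5 (commit): HEAD=dev@C [dev=C main=A]
After op 6 (branch): HEAD=dev@C [dev=C feat=C main=A]
After op 7 (reset): HEAD=dev@B [dev=B feat=C main=A]
ancestors(C) = {A,C}; A in? yes
ancestors(B) = {A,B}; A in? yes
ancestors(A) = {A}; A in? yes
ancestors(A) = {A}; C in? no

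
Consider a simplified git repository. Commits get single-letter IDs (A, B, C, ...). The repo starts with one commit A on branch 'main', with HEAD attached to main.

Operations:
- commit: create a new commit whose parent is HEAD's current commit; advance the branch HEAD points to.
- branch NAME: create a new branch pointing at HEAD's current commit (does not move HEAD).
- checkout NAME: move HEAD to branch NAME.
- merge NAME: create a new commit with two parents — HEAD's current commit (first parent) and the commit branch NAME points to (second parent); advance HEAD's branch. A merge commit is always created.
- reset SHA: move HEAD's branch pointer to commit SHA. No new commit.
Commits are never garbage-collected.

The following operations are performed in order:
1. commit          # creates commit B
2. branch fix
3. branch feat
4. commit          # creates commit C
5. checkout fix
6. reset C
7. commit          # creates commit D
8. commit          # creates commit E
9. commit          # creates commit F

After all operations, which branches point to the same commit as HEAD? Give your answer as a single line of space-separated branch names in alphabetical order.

Answer: fix

Derivation:
After op 1 (commit): HEAD=main@B [main=B]
After op 2 (branch): HEAD=main@B [fix=B main=B]
After op 3 (branch): HEAD=main@B [feat=B fix=B main=B]
After op 4 (commit): HEAD=main@C [feat=B fix=B main=C]
After op 5 (checkout): HEAD=fix@B [feat=B fix=B main=C]
After op 6 (reset): HEAD=fix@C [feat=B fix=C main=C]
After op 7 (commit): HEAD=fix@D [feat=B fix=D main=C]
After op 8 (commit): HEAD=fix@E [feat=B fix=E main=C]
After op 9 (commit): HEAD=fix@F [feat=B fix=F main=C]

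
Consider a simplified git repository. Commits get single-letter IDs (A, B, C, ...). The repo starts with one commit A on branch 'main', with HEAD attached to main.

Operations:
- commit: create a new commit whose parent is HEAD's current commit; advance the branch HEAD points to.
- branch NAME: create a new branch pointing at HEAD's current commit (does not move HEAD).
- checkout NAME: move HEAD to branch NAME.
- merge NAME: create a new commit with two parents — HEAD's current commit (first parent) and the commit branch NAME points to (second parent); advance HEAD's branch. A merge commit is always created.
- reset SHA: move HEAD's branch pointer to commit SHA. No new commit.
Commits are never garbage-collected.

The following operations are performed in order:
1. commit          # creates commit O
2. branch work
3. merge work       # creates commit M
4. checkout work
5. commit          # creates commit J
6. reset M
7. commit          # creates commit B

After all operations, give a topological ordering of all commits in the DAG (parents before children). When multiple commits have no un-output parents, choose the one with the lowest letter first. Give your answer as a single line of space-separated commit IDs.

Answer: A O J M B

Derivation:
After op 1 (commit): HEAD=main@O [main=O]
After op 2 (branch): HEAD=main@O [main=O work=O]
After op 3 (merge): HEAD=main@M [main=M work=O]
After op 4 (checkout): HEAD=work@O [main=M work=O]
After op 5 (commit): HEAD=work@J [main=M work=J]
After op 6 (reset): HEAD=work@M [main=M work=M]
After op 7 (commit): HEAD=work@B [main=M work=B]
commit A: parents=[]
commit B: parents=['M']
commit J: parents=['O']
commit M: parents=['O', 'O']
commit O: parents=['A']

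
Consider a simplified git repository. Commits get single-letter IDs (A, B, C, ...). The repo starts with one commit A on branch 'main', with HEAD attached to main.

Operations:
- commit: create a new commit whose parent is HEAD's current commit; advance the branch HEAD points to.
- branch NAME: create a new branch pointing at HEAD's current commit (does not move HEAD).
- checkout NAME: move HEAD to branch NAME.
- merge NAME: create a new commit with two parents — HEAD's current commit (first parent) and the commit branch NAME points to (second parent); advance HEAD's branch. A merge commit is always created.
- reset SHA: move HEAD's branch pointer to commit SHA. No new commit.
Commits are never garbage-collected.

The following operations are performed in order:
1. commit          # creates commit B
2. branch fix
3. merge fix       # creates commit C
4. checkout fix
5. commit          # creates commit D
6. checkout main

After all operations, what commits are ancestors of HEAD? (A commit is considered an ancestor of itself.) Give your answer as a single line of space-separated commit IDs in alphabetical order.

After op 1 (commit): HEAD=main@B [main=B]
After op 2 (branch): HEAD=main@B [fix=B main=B]
After op 3 (merge): HEAD=main@C [fix=B main=C]
After op 4 (checkout): HEAD=fix@B [fix=B main=C]
After op 5 (commit): HEAD=fix@D [fix=D main=C]
After op 6 (checkout): HEAD=main@C [fix=D main=C]

Answer: A B C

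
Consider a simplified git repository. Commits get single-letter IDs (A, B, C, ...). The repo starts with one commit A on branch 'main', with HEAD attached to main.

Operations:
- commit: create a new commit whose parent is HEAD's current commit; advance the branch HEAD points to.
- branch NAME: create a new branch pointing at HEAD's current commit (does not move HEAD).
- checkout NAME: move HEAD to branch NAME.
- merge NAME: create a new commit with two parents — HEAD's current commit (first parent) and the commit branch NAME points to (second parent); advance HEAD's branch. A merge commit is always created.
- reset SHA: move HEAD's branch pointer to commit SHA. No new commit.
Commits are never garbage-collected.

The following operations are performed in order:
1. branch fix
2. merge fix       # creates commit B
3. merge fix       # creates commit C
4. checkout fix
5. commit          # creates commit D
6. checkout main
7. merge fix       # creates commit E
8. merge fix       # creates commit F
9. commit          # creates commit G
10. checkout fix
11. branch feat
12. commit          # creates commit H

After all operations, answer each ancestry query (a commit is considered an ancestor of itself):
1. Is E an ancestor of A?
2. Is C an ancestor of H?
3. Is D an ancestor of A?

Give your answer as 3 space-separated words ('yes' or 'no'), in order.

Answer: no no no

Derivation:
After op 1 (branch): HEAD=main@A [fix=A main=A]
After op 2 (merge): HEAD=main@B [fix=A main=B]
After op 3 (merge): HEAD=main@C [fix=A main=C]
After op 4 (checkout): HEAD=fix@A [fix=A main=C]
After op 5 (commit): HEAD=fix@D [fix=D main=C]
After op 6 (checkout): HEAD=main@C [fix=D main=C]
After op 7 (merge): HEAD=main@E [fix=D main=E]
After op 8 (merge): HEAD=main@F [fix=D main=F]
After op 9 (commit): HEAD=main@G [fix=D main=G]
After op 10 (checkout): HEAD=fix@D [fix=D main=G]
After op 11 (branch): HEAD=fix@D [feat=D fix=D main=G]
After op 12 (commit): HEAD=fix@H [feat=D fix=H main=G]
ancestors(A) = {A}; E in? no
ancestors(H) = {A,D,H}; C in? no
ancestors(A) = {A}; D in? no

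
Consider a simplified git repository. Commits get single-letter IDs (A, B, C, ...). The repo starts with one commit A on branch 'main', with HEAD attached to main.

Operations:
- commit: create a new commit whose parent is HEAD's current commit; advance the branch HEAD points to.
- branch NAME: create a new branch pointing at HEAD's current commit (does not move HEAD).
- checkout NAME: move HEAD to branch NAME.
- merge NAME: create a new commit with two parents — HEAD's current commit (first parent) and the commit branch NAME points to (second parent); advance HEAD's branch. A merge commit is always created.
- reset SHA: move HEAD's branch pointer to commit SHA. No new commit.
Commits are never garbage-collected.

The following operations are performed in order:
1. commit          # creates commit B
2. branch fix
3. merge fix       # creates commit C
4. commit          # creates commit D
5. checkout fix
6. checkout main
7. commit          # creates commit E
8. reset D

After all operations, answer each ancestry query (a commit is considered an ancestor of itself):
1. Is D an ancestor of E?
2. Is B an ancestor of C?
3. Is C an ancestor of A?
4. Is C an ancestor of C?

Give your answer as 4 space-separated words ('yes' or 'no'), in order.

After op 1 (commit): HEAD=main@B [main=B]
After op 2 (branch): HEAD=main@B [fix=B main=B]
After op 3 (merge): HEAD=main@C [fix=B main=C]
After op 4 (commit): HEAD=main@D [fix=B main=D]
After op 5 (checkout): HEAD=fix@B [fix=B main=D]
After op 6 (checkout): HEAD=main@D [fix=B main=D]
After op 7 (commit): HEAD=main@E [fix=B main=E]
After op 8 (reset): HEAD=main@D [fix=B main=D]
ancestors(E) = {A,B,C,D,E}; D in? yes
ancestors(C) = {A,B,C}; B in? yes
ancestors(A) = {A}; C in? no
ancestors(C) = {A,B,C}; C in? yes

Answer: yes yes no yes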